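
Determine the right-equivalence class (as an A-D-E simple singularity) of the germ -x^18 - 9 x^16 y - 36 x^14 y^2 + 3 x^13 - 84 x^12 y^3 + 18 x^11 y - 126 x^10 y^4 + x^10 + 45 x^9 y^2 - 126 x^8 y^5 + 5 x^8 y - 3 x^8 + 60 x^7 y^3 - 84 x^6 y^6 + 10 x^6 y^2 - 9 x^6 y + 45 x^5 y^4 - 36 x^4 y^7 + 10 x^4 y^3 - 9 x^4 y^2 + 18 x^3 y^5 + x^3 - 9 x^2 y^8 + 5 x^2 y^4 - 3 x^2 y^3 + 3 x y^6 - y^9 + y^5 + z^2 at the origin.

E8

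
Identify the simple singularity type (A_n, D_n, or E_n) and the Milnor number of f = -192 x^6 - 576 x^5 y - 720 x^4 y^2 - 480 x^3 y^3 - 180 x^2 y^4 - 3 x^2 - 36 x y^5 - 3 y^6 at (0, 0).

Type A_{5}, Milnor number mu = 5.

The Hessian of f at 0 is [[-6, 0], [0, 0]] with rank 1, so corank 1. A Groebner basis of the Jacobian ideal J(f) in C{x,y} is {y^5, x}; counting standard monomials gives mu = 5. Corank 1: A-series; mu = 5 gives A_5.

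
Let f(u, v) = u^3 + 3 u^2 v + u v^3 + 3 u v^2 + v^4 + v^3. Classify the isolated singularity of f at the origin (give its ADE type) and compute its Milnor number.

Type E7, Milnor number mu = 7.

The Hessian of f at 0 has rank 0. Corank 2; j^3 = (u + v)^3 is a perfect cube, so E-series; the 4-jet and mu = 7 give E_7.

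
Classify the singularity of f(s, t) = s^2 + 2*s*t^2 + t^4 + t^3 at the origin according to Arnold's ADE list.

The Hessian of f at 0 has rank 1. Corank 1: A-series; mu = 2 gives A_2.

A_2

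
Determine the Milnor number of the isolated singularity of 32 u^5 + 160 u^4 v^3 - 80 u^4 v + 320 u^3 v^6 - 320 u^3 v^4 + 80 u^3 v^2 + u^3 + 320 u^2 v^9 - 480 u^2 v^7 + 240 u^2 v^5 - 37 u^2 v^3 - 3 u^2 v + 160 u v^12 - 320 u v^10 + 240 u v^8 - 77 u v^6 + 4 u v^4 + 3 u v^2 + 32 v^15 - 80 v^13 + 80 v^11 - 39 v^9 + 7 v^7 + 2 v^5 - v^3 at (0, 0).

8

The Hessian of f at 0 has rank 0. Corank 2; j^3 = (u - v)^3 is a perfect cube, so E-series; the 5-jet and mu = 8 give E_8.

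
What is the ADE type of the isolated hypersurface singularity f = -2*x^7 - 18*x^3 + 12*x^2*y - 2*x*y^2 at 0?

D_8

The Hessian of f at 0 is [[0, 0], [0, 0]] with rank 0, so corank 2. A Groebner basis of the Jacobian ideal J(f) in C{x,y} is {-2187*x*y/7 + y^6 + 729*y^2/7, x*y^2 - y^3/3, x^2 - x*y/3}; counting standard monomials gives mu = 8. Corank 2; j^3 = -2*x*(3*x - y)^2 has shape L^2 M (L != M), so D-series; mu = 8 gives D_8.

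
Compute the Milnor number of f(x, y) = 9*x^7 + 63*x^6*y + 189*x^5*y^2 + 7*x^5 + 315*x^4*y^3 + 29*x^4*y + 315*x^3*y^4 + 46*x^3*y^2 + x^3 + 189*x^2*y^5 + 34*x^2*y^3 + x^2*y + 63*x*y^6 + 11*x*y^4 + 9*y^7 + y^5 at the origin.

The Hessian of f at 0 has rank 0. Corank 2; j^3 = x^2*(x + y) has shape L^2 M (L != M), so D-series; mu = 6 gives D_6.

6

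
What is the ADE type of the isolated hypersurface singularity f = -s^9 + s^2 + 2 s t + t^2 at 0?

A_8

The Hessian of f at 0 has rank 1. Corank 1: A-series; mu = 8 gives A_8.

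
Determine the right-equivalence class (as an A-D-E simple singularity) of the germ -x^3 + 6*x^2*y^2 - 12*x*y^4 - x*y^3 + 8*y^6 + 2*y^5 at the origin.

E_7

The Hessian of f at 0 has rank 0. Corank 2; j^3 = -x^3 is a perfect cube, so E-series; the 4-jet and mu = 7 give E_7.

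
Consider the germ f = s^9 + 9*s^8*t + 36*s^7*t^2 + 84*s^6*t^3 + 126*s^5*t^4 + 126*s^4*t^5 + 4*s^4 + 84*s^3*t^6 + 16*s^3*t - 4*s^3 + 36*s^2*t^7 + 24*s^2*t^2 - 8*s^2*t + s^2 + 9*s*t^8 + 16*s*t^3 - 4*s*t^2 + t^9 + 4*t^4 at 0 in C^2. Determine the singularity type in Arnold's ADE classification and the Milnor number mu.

Type A8, Milnor number mu = 8.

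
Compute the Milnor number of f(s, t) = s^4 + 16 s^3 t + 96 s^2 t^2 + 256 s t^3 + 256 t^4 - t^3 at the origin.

The Hessian of f at 0 is [[0, 0], [0, 0]] with rank 0, so corank 2. A Groebner basis of the Jacobian ideal J(f) in C{s,t} is {s^3 + 12*s^2*t, t^2}; counting standard monomials gives mu = 6. Corank 2; j^3 = -t^3 is a perfect cube, so E-series; the 4-jet and mu = 6 give E_6.

6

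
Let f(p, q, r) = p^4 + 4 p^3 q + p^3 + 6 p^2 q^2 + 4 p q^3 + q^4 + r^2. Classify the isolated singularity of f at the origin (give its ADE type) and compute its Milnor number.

The Hessian of f at 0 is [[0, 0, 0], [0, 0, 0], [0, 0, 2]] with rank 1, so corank 2. A Groebner basis of the Jacobian ideal J(f) in C{p,q,r} is {q^4, p*q^2 + q^3/3, p^2, r}; counting standard monomials gives mu = 6. Corank 2; j^3 = p^3 is a perfect cube, so E-series; the 4-jet and mu = 6 give E_6.

Type E6, Milnor number mu = 6.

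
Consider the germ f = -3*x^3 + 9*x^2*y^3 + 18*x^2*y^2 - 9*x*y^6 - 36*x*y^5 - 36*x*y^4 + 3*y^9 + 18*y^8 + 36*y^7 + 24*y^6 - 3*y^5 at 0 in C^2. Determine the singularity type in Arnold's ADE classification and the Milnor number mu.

Type E_8, Milnor number mu = 8.

The Hessian of f at 0 is [[0, 0], [0, 0]] with rank 0, so corank 2. A Groebner basis of the Jacobian ideal J(f) in C{x,y} is {-x^2/2 + x*y^3 + 2*x*y^2, y^4, x^3, x^2*y - 2*x^2 + 8*x*y^2}; counting standard monomials gives mu = 8. Corank 2; j^3 = -3*x^3 is a perfect cube, so E-series; the 5-jet and mu = 8 give E_8.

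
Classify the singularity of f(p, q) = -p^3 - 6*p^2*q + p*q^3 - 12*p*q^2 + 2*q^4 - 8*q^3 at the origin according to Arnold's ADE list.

E7

The Hessian of f at 0 is [[0, 0], [0, 0]] with rank 0, so corank 2. A Groebner basis of the Jacobian ideal J(f) in C{p,q} is {p^3 + 6*p^2*q - 48*p^2 - 192*p*q - 192*q^2, 6*p^2 + p*q^2 + 24*p*q + 24*q^2, -3*p^2 - 12*p*q + q^3 - 12*q^2}; counting standard monomials gives mu = 7. Corank 2; j^3 = -(p + 2*q)^3 is a perfect cube, so E-series; the 4-jet and mu = 7 give E_7.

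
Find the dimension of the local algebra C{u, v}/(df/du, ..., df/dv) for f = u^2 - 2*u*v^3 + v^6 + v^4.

3

The Hessian of f at 0 is [[2, 0], [0, 0]] with rank 1, so corank 1. A Groebner basis of the Jacobian ideal J(f) in C{u,v} is {v^3, u}; counting standard monomials gives mu = 3. Corank 1: A-series; mu = 3 gives A_3.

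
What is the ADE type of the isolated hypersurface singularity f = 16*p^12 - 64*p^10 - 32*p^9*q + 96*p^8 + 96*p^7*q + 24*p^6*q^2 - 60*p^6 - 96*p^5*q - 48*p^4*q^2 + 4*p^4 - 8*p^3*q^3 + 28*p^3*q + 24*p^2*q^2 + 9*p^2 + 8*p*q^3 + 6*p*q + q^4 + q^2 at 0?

The Hessian of f at 0 has rank 1. Corank 1: A-series; mu = 3 gives A_3.

A_3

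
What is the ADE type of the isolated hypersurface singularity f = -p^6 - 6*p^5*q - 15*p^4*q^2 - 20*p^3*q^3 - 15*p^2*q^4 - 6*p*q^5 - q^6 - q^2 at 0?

The Hessian of f at 0 has rank 1. Corank 1: A-series; mu = 5 gives A_5.

A_{5}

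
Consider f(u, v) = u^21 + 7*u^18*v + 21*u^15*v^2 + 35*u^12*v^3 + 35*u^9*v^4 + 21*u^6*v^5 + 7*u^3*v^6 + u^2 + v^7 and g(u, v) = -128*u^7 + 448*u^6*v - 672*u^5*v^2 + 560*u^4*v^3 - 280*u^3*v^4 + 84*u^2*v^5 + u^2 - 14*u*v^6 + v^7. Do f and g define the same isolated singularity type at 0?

Yes.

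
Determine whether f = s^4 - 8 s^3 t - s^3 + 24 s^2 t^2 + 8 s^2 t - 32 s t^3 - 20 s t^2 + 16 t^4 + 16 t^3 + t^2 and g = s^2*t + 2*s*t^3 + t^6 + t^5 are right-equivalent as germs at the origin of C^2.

No.

The Hessian of f at 0 is [[0, 0], [0, 2]] with rank 1, so corank 1. A Groebner basis of the Jacobian ideal J(f) in C{s,t} is {s^2, t}; counting standard monomials gives mu = 2. Corank 1: A-series; mu = 2 gives A_2. The Hessian of g at 0 is [[0, 0], [0, 0]] with rank 0, so corank 2. A Groebner basis of the Jacobian ideal J(g) in C{s,t} is {s^3, s^2*t + s^2/6 + s*t^2/6, s*t + t^3}; counting standard monomials gives mu = 7. Corank 2; j^3 = s^2*t has shape L^2 M (L != M), so D-series; mu = 7 gives D_7. f is A_2 but g is D_7, hence not right-equivalent.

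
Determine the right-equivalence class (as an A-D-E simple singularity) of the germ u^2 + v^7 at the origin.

A_6

The Hessian of f at 0 has rank 1. Corank 1: A-series; mu = 6 gives A_6.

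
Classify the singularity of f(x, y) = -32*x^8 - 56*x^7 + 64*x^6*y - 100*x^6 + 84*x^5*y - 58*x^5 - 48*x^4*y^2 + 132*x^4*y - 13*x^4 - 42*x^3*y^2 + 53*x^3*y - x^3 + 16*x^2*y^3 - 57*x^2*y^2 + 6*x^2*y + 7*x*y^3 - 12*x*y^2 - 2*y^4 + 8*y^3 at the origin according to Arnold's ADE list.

E7

The Hessian of f at 0 has rank 0. Corank 2; j^3 = -(x - 2*y)^3 is a perfect cube, so E-series; the 4-jet and mu = 7 give E_7.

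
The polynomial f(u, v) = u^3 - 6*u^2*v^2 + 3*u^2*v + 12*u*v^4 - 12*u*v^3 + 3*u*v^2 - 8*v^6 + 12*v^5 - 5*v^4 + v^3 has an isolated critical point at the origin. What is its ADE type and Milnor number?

Type E_{6}, Milnor number mu = 6.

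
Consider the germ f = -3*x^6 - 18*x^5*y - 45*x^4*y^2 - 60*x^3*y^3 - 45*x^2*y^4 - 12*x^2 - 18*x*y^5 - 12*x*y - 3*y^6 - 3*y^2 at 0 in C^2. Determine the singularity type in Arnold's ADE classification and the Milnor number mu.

The Hessian of f at 0 is [[-24, -12], [-12, -6]] with rank 1, so corank 1. A Groebner basis of the Jacobian ideal J(f) in C{x,y} is {y^5, x + y/2}; counting standard monomials gives mu = 5. Corank 1: A-series; mu = 5 gives A_5.

Type A_5, Milnor number mu = 5.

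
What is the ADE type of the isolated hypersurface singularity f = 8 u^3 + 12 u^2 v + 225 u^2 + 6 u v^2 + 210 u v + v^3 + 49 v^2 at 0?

The Hessian of f at 0 has rank 1. Corank 1: A-series; mu = 2 gives A_2.

A_{2}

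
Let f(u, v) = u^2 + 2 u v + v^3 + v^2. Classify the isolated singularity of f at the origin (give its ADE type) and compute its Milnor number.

Type A_{2}, Milnor number mu = 2.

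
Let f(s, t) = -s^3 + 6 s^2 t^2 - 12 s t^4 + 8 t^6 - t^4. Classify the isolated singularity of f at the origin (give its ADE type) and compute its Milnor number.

The Hessian of f at 0 has rank 0. Corank 2; j^3 = -s^3 is a perfect cube, so E-series; the 4-jet and mu = 6 give E_6.

Type E_6, Milnor number mu = 6.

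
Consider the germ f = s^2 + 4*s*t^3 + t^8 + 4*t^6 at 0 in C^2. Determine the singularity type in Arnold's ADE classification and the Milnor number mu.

Type A7, Milnor number mu = 7.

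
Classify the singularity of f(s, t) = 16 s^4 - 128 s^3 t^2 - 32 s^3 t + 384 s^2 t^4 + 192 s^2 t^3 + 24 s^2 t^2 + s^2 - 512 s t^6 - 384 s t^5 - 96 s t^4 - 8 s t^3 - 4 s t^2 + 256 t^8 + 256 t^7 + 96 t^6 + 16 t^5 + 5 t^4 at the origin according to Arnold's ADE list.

A_3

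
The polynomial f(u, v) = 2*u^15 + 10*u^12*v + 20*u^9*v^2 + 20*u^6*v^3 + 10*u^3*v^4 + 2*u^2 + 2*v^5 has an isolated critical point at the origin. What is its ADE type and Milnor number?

Type A_4, Milnor number mu = 4.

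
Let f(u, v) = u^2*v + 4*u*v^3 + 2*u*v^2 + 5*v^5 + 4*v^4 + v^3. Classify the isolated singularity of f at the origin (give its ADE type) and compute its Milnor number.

The Hessian of f at 0 is [[0, 0], [0, 0]] with rank 0, so corank 2. A Groebner basis of the Jacobian ideal J(f) in C{u,v} is {u^3 - 6*u^2 - 25*u*v/2 - 13*v^2/2, u^2*v + 4*u^2 + 17*u*v/2 + 9*v^2/2, -2*u^2 + u*v^2 - 9*u*v/2 - 5*v^2/2, u*v/2 + v^3 + v^2/2}; counting standard monomials gives mu = 6. Corank 2; j^3 = v*(u + v)^2 has shape L^2 M (L != M), so D-series; mu = 6 gives D_6.

Type D_{6}, Milnor number mu = 6.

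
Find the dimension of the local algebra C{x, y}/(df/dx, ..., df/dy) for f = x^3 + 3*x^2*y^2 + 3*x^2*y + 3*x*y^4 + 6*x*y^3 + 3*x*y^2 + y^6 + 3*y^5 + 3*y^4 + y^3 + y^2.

2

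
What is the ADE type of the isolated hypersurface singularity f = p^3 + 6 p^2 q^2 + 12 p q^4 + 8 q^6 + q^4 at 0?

E_6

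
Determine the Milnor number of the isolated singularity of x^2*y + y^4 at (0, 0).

5

The Hessian of f at 0 has rank 0. Corank 2; j^3 = x^2*y has shape L^2 M (L != M), so D-series; mu = 5 gives D_5.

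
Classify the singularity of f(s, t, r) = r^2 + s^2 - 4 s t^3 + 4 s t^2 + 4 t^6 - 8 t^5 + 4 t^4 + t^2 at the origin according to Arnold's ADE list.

A_{1}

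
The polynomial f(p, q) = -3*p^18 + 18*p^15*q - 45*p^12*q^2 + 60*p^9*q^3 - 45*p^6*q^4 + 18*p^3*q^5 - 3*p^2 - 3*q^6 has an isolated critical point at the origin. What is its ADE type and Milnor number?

The Hessian of f at 0 has rank 1. Corank 1: A-series; mu = 5 gives A_5.

Type A5, Milnor number mu = 5.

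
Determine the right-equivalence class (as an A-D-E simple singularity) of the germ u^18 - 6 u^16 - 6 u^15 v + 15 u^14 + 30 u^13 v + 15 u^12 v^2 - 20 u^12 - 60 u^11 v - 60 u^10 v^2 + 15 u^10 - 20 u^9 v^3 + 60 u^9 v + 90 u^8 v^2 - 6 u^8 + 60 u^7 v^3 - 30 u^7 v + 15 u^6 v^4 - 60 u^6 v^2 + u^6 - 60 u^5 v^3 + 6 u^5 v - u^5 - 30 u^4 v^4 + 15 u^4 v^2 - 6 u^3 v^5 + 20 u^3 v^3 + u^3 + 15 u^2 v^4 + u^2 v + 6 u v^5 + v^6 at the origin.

D_7

The Hessian of f at 0 is [[0, 0], [0, 0]] with rank 0, so corank 2. A Groebner basis of the Jacobian ideal J(f) in C{u,v} is {-u*v/6 + v^5, u*v^2, u^2 + u*v}; counting standard monomials gives mu = 7. Corank 2; j^3 = u^2*(u + v) has shape L^2 M (L != M), so D-series; mu = 7 gives D_7.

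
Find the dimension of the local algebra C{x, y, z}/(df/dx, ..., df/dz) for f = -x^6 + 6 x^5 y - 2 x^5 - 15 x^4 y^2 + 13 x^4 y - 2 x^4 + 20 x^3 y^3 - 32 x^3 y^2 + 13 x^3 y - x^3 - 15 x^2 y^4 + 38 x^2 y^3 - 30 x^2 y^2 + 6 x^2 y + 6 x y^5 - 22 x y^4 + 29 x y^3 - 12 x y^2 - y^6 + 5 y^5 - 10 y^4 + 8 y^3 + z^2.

7

The Hessian of f at 0 is [[0, 0, 0], [0, 0, 0], [0, 0, 2]] with rank 1, so corank 2. A Groebner basis of the Jacobian ideal J(f) in C{x,y,z} is {3*x^2 - 12*x*y + y^4 - y^3 + 12*y^2, x^3 - 54*x^2 + 216*x*y + 10*y^3 - 216*y^2, x^2*y - 19*x^2 + 76*x*y + 7*y^3/3 - 76*y^2, -5*x^2 + x*y^2 + 20*x*y - y^3/3 - 20*y^2, z}; counting standard monomials gives mu = 7. Corank 2; j^3 = -(x - 2*y)^3 is a perfect cube, so E-series; the 4-jet and mu = 7 give E_7.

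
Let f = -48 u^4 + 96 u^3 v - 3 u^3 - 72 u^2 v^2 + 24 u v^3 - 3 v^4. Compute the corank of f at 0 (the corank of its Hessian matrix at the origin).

2

The Hessian at 0 is [[0, 0], [0, 0]] of rank 0; hence corank 2.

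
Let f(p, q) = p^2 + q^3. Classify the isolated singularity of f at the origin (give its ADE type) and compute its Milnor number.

Type A_{2}, Milnor number mu = 2.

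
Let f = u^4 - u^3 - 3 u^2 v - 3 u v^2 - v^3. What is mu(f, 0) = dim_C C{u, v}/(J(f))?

6

The Hessian of f at 0 has rank 0. Corank 2; j^3 = -(u + v)^3 is a perfect cube, so E-series; the 4-jet and mu = 6 give E_6.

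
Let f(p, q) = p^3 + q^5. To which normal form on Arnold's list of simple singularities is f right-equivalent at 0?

The Hessian of f at 0 is [[0, 0], [0, 0]] with rank 0, so corank 2. A Groebner basis of the Jacobian ideal J(f) in C{p,q} is {q^4, p^2}; counting standard monomials gives mu = 8. Corank 2; j^3 = p^3 is a perfect cube, so E-series; the 5-jet and mu = 8 give E_8.

E_{8}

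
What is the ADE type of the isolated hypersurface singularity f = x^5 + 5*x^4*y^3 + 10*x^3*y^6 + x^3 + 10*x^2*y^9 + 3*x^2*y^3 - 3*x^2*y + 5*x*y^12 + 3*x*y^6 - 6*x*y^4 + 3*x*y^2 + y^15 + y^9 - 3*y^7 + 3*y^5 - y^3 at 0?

E8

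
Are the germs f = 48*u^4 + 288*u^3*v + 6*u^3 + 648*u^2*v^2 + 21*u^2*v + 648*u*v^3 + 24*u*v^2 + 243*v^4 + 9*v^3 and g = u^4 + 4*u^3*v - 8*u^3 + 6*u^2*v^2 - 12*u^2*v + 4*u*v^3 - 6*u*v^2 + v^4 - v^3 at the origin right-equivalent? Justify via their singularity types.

No.

The Hessian of f at 0 is [[0, 0], [0, 0]] with rank 0, so corank 2. A Groebner basis of the Jacobian ideal J(f) in C{u,v} is {u*v^2 + u*v/8 + v^2/8, -u*v/8 + v^3 - v^2/8, u^2 + 5*u*v/2 + 3*v^2/2}; counting standard monomials gives mu = 5. Corank 2; j^3 = 3*(u + v)^2*(2*u + 3*v) has shape L^2 M (L != M), so D-series; mu = 5 gives D_5. The Hessian of g at 0 is [[0, 0], [0, 0]] with rank 0, so corank 2. A Groebner basis of the Jacobian ideal J(g) in C{u,v} is {v^4, u*v^2 + 2*v^3/3, u^2 + u*v + v^2/4}; counting standard monomials gives mu = 6. Corank 2; j^3 = -(2*u + v)^3 is a perfect cube, so E-series; the 4-jet and mu = 6 give E_6. f is D_5 but g is E_6, hence not right-equivalent.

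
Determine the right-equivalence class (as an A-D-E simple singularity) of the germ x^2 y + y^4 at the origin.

D_5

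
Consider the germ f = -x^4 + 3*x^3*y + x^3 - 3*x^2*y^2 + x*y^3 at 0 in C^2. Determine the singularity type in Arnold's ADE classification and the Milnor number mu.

The Hessian of f at 0 has rank 0. Corank 2; j^3 = x^3 is a perfect cube, so E-series; the 4-jet and mu = 7 give E_7.

Type E_7, Milnor number mu = 7.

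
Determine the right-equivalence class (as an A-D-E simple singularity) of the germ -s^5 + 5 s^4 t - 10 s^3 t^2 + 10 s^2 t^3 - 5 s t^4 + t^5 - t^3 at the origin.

The Hessian of f at 0 is [[0, 0], [0, 0]] with rank 0, so corank 2. A Groebner basis of the Jacobian ideal J(f) in C{s,t} is {s^4 - 4*s^3*t, t^2}; counting standard monomials gives mu = 8. Corank 2; j^3 = -t^3 is a perfect cube, so E-series; the 5-jet and mu = 8 give E_8.

E_8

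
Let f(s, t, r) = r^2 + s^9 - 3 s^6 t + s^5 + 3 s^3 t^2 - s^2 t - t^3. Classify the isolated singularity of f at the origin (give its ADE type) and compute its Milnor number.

Type D_4, Milnor number mu = 4.

The Hessian of f at 0 has rank 1. Corank 2; j^3 = -t*(s^2 + t^2) splits into three distinct lines over C (the quadratic factor has nonzero discriminant), so D_4.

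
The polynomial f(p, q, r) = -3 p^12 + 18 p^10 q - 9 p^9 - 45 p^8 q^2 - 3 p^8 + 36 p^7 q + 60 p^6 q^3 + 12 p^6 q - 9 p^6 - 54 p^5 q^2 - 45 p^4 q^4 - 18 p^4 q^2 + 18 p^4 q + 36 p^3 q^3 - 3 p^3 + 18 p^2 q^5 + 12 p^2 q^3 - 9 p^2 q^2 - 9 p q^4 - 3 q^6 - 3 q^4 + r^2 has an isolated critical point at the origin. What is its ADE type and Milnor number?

Type E6, Milnor number mu = 6.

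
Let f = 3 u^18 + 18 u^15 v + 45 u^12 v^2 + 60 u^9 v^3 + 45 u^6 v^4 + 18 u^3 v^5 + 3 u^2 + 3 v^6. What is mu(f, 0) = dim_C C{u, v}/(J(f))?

5

The Hessian of f at 0 has rank 1. Corank 1: A-series; mu = 5 gives A_5.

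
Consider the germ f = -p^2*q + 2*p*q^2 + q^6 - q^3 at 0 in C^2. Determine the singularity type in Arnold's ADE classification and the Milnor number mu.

The Hessian of f at 0 is [[0, 0], [0, 0]] with rank 0, so corank 2. A Groebner basis of the Jacobian ideal J(f) in C{p,q} is {-p^2/6 + q^5 + q^2/6, p^3 - q^3, p*q - q^2}; counting standard monomials gives mu = 7. Corank 2; j^3 = -q*(p - q)^2 has shape L^2 M (L != M), so D-series; mu = 7 gives D_7.

Type D_7, Milnor number mu = 7.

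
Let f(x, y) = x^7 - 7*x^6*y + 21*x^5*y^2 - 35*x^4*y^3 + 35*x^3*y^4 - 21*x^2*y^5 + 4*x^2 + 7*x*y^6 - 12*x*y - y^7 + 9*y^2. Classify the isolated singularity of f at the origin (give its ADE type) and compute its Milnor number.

Type A6, Milnor number mu = 6.

The Hessian of f at 0 has rank 1. Corank 1: A-series; mu = 6 gives A_6.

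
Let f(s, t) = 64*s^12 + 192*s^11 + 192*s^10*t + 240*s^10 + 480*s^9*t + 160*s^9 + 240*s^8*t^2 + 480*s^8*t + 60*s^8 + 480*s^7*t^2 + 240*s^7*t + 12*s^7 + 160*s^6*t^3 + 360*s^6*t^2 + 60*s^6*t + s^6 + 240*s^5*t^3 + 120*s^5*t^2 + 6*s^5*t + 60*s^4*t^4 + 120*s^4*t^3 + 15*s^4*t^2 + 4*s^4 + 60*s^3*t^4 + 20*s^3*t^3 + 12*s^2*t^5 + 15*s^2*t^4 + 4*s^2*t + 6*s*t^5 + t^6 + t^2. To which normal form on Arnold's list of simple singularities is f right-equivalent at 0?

The Hessian of f at 0 has rank 1. Corank 1: A-series; mu = 5 gives A_5.

A_5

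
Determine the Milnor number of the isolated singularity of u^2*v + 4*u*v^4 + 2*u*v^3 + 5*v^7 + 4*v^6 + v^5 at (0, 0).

8

The Hessian of f at 0 is [[0, 0], [0, 0]] with rank 0, so corank 2. A Groebner basis of the Jacobian ideal J(f) in C{u,v} is {-2*u^2/3 + u*v^3 - 11*u*v^2/6 + 7*u*v/12 + 7*v^3/12, u*v/2 + v^4 + v^3/2, u^3 - u^2/3 - 2*u*v^2/3 + u*v/6 + v^3/6, u^2*v + 4*u^2/3 + 19*u*v^2/6 - 11*u*v/12 - 11*v^3/12}; counting standard monomials gives mu = 8. Corank 2; j^3 = u^2*v has shape L^2 M (L != M), so D-series; mu = 8 gives D_8.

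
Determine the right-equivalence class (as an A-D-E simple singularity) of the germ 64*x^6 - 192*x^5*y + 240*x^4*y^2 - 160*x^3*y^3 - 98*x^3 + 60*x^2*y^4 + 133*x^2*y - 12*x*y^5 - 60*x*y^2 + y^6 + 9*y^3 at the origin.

D_7

The Hessian of f at 0 is [[0, 0], [0, 0]] with rank 0, so corank 2. A Groebner basis of the Jacobian ideal J(f) in C{x,y} is {117649*x*y/12 + y^5 - 16807*y^2/4, x*y^2 - 3*y^3/7, x^2 - 13*x*y/14 + 3*y^2/14}; counting standard monomials gives mu = 7. Corank 2; j^3 = -(2*x - y)*(7*x - 3*y)^2 has shape L^2 M (L != M), so D-series; mu = 7 gives D_7.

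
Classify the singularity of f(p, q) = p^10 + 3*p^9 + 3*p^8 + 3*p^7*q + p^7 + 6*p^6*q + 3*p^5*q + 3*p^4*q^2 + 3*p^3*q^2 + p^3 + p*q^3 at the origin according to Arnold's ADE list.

E7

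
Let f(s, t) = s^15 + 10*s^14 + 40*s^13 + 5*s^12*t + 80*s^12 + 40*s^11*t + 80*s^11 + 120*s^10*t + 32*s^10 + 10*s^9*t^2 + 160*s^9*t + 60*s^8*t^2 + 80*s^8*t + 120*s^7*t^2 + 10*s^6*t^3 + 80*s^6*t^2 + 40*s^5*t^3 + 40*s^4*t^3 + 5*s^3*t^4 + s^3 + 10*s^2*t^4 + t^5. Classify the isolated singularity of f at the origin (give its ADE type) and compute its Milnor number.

The Hessian of f at 0 has rank 0. Corank 2; j^3 = s^3 is a perfect cube, so E-series; the 5-jet and mu = 8 give E_8.

Type E_8, Milnor number mu = 8.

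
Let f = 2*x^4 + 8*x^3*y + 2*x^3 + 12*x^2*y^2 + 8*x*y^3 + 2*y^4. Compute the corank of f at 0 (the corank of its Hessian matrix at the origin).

Hessian at 0 has rank 0.

2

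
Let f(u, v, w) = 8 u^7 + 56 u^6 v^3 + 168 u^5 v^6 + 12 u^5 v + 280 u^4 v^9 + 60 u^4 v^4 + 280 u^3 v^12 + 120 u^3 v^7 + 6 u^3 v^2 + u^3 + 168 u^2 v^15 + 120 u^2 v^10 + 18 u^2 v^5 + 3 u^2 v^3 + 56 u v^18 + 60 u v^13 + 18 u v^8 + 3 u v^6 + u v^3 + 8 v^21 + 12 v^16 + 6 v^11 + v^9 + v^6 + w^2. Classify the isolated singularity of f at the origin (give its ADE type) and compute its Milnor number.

Type E7, Milnor number mu = 7.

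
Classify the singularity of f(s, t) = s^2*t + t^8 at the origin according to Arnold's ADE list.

D_{9}

The Hessian of f at 0 has rank 0. Corank 2; j^3 = s^2*t has shape L^2 M (L != M), so D-series; mu = 9 gives D_9.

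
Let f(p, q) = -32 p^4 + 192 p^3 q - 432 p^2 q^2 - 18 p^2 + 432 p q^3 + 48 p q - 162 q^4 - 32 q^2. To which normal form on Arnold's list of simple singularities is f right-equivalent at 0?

The Hessian of f at 0 is [[-36, 48], [48, -64]] with rank 1, so corank 1. A Groebner basis of the Jacobian ideal J(f) in C{p,q} is {q^3, p - 4*q/3}; counting standard monomials gives mu = 3. Corank 1: A-series; mu = 3 gives A_3.

A_{3}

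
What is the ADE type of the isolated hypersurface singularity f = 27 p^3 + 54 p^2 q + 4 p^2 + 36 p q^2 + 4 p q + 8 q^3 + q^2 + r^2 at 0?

A2

The Hessian of f at 0 is [[8, 4, 0], [4, 2, 0], [0, 0, 2]] with rank 2, so corank 1. A Groebner basis of the Jacobian ideal J(f) in C{p,q,r} is {q^2, p + q/2, r}; counting standard monomials gives mu = 2. Corank 1: A-series; mu = 2 gives A_2.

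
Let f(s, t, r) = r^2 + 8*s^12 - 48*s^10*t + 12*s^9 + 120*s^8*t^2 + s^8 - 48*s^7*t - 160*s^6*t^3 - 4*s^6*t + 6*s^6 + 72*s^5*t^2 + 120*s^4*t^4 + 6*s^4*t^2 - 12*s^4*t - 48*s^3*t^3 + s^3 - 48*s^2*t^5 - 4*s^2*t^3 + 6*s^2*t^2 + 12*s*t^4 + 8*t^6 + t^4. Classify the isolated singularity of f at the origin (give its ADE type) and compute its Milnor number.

Type E_6, Milnor number mu = 6.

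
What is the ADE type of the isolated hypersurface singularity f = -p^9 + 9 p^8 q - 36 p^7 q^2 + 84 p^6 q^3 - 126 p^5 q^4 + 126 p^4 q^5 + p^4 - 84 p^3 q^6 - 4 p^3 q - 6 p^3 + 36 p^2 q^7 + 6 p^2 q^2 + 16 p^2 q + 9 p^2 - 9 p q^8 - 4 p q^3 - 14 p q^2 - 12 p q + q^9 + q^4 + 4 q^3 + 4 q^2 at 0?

The Hessian of f at 0 has rank 1. Corank 1: A-series; mu = 8 gives A_8.

A_{8}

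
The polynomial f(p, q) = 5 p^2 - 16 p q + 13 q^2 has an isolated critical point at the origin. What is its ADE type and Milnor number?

Type A1, Milnor number mu = 1.

The Hessian of f at 0 has rank 2. Corank 0: nondegenerate Morse point, so A_1.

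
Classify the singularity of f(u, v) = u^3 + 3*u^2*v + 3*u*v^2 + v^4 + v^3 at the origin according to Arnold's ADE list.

E_6

The Hessian of f at 0 is [[0, 0], [0, 0]] with rank 0, so corank 2. A Groebner basis of the Jacobian ideal J(f) in C{u,v} is {v^3, u^2 + 2*u*v + v^2}; counting standard monomials gives mu = 6. Corank 2; j^3 = (u + v)^3 is a perfect cube, so E-series; the 4-jet and mu = 6 give E_6.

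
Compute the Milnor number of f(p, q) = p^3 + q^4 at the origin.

6

The Hessian of f at 0 is [[0, 0], [0, 0]] with rank 0, so corank 2. A Groebner basis of the Jacobian ideal J(f) in C{p,q} is {q^3, p^2}; counting standard monomials gives mu = 6. Corank 2; j^3 = p^3 is a perfect cube, so E-series; the 4-jet and mu = 6 give E_6.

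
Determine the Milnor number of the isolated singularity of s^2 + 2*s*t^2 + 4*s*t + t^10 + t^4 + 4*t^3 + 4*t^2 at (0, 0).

9

The Hessian of f at 0 has rank 1. Corank 1: A-series; mu = 9 gives A_9.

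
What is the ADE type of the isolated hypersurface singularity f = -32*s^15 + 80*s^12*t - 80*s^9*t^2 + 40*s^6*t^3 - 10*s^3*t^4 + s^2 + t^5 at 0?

A_4

The Hessian of f at 0 is [[2, 0], [0, 0]] with rank 1, so corank 1. A Groebner basis of the Jacobian ideal J(f) in C{s,t} is {t^4, s}; counting standard monomials gives mu = 4. Corank 1: A-series; mu = 4 gives A_4.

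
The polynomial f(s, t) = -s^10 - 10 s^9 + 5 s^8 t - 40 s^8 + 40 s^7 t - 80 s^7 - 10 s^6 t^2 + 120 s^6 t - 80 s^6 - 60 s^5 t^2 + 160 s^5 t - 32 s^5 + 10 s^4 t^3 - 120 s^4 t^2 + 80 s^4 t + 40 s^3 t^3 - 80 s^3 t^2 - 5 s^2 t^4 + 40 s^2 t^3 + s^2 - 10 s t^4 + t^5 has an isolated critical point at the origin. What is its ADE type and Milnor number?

Type A4, Milnor number mu = 4.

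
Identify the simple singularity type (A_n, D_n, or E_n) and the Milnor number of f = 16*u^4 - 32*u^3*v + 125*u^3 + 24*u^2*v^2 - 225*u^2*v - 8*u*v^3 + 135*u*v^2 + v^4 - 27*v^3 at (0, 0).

The Hessian of f at 0 is [[0, 0], [0, 0]] with rank 0, so corank 2. A Groebner basis of the Jacobian ideal J(f) in C{u,v} is {v^4, u*v^2 - 17*v^3/30, u^2 - 6*u*v/5 + 9*v^2/25}; counting standard monomials gives mu = 6. Corank 2; j^3 = (5*u - 3*v)^3 is a perfect cube, so E-series; the 4-jet and mu = 6 give E_6.

Type E_6, Milnor number mu = 6.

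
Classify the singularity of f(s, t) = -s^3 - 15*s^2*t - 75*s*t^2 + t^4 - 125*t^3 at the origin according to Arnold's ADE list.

The Hessian of f at 0 has rank 0. Corank 2; j^3 = -(s + 5*t)^3 is a perfect cube, so E-series; the 4-jet and mu = 6 give E_6.

E6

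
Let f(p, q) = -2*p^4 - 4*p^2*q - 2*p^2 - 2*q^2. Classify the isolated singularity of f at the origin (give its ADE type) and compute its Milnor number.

The Hessian of f at 0 is [[-4, 0], [0, -4]] with rank 2, so corank 0. A Groebner basis of the Jacobian ideal J(f) in C{p,q} is {p, q}; counting standard monomials gives mu = 1. Corank 0: nondegenerate Morse point, so A_1.

Type A_{1}, Milnor number mu = 1.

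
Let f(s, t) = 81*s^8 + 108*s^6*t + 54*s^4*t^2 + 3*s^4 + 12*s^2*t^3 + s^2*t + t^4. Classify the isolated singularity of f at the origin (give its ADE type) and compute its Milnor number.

The Hessian of f at 0 is [[0, 0], [0, 0]] with rank 0, so corank 2. A Groebner basis of the Jacobian ideal J(f) in C{s,t} is {s^3, s^2/4 + t^3, s*t}; counting standard monomials gives mu = 5. Corank 2; j^3 = s^2*t has shape L^2 M (L != M), so D-series; mu = 5 gives D_5.

Type D_{5}, Milnor number mu = 5.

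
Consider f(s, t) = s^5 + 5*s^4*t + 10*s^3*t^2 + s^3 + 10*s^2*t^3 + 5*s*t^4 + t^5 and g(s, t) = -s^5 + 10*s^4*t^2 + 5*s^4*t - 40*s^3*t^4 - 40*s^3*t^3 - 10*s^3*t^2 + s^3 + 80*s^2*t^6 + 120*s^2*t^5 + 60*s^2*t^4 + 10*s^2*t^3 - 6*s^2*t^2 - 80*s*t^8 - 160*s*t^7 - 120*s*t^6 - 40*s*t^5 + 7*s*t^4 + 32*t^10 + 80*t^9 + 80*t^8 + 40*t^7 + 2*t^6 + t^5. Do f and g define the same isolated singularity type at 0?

Yes.

The Hessian of f at 0 has rank 0. Corank 2; j^3 = s^3 is a perfect cube, so E-series; the 5-jet and mu = 8 give E_8. The Hessian of g at 0 has rank 0. Corank 2; j^3 = s^3 is a perfect cube, so E-series; the 5-jet and mu = 8 give E_8. Both have type E_8, hence right-equivalent.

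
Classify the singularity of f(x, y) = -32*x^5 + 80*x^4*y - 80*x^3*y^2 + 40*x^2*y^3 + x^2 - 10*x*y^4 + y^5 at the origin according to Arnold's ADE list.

A4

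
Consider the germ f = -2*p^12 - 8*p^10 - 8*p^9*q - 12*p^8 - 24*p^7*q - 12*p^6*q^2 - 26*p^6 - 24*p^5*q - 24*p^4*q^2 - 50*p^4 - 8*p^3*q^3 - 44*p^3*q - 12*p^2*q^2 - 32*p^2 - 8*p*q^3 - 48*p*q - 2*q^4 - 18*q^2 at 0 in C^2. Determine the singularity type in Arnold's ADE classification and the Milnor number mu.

Type A_{3}, Milnor number mu = 3.

The Hessian of f at 0 is [[-64, -48], [-48, -36]] with rank 1, so corank 1. A Groebner basis of the Jacobian ideal J(f) in C{p,q} is {q^3, p + 3*q/4}; counting standard monomials gives mu = 3. Corank 1: A-series; mu = 3 gives A_3.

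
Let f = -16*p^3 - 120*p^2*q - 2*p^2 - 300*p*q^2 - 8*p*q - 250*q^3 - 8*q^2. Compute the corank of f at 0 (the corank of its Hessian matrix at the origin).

1

Hessian at 0 has rank 1.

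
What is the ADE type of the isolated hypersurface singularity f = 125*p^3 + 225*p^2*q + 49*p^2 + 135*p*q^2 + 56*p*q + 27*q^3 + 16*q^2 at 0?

A2

The Hessian of f at 0 has rank 1. Corank 1: A-series; mu = 2 gives A_2.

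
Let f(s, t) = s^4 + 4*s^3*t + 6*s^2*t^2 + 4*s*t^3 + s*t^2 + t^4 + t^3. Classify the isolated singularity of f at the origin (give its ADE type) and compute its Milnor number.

Type D_5, Milnor number mu = 5.

The Hessian of f at 0 has rank 0. Corank 2; j^3 = t^2*(s + t) has shape L^2 M (L != M), so D-series; mu = 5 gives D_5.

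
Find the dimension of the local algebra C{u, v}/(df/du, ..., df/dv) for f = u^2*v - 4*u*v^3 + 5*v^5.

6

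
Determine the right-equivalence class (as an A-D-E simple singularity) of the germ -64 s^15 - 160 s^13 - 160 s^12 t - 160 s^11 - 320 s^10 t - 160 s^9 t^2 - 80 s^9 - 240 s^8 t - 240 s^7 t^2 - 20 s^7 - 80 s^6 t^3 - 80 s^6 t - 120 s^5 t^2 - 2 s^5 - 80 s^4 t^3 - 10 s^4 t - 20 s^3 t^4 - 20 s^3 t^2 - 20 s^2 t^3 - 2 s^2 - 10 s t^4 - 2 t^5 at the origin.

A_4

The Hessian of f at 0 is [[-4, 0], [0, 0]] with rank 1, so corank 1. A Groebner basis of the Jacobian ideal J(f) in C{s,t} is {t^4, s}; counting standard monomials gives mu = 4. Corank 1: A-series; mu = 4 gives A_4.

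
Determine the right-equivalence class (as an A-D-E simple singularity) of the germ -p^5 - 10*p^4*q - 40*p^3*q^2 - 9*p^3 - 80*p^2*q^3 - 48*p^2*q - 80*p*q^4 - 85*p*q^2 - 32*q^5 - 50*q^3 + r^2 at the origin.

D_6

The Hessian of f at 0 has rank 1. Corank 2; j^3 = -(p + 2*q)*(3*p + 5*q)^2 has shape L^2 M (L != M), so D-series; mu = 6 gives D_6.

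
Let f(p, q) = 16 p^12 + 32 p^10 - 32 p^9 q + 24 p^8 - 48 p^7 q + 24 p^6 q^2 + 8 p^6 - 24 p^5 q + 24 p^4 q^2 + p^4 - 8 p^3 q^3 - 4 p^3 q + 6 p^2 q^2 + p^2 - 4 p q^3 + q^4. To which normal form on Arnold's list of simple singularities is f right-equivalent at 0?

A3

The Hessian of f at 0 has rank 1. Corank 1: A-series; mu = 3 gives A_3.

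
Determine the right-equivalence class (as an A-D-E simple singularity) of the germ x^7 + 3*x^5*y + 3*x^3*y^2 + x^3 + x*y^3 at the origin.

The Hessian of f at 0 is [[0, 0], [0, 0]] with rank 0, so corank 2. A Groebner basis of the Jacobian ideal J(f) in C{x,y} is {x^3, x*y^2, 3*x^2 + y^3}; counting standard monomials gives mu = 7. Corank 2; j^3 = x^3 is a perfect cube, so E-series; the 4-jet and mu = 7 give E_7.

E_{7}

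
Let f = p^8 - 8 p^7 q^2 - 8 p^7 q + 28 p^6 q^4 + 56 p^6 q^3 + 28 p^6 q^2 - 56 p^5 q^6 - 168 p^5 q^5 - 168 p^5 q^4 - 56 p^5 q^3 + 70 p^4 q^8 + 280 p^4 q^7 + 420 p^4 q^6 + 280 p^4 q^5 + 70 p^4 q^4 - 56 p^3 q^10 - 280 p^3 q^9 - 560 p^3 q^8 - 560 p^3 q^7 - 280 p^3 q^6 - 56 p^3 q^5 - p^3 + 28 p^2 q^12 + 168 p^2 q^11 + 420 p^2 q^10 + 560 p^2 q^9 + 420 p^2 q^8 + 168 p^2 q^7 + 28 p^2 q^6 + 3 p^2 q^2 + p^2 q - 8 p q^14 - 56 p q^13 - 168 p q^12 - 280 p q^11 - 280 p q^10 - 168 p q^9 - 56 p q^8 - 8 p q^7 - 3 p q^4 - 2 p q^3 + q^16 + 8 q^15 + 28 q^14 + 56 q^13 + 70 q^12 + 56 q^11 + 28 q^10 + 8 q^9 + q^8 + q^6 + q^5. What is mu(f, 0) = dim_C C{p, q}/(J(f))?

9

The Hessian of f at 0 has rank 0. Corank 2; j^3 = -p^2*(p - q) has shape L^2 M (L != M), so D-series; mu = 9 gives D_9.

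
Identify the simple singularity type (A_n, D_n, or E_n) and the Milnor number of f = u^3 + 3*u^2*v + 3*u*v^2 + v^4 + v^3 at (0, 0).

Type E_{6}, Milnor number mu = 6.

The Hessian of f at 0 has rank 0. Corank 2; j^3 = (u + v)^3 is a perfect cube, so E-series; the 4-jet and mu = 6 give E_6.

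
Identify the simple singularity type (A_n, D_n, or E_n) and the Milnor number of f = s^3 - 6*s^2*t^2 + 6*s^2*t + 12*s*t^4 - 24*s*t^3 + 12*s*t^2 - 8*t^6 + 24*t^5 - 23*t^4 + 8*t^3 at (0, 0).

The Hessian of f at 0 is [[0, 0], [0, 0]] with rank 0, so corank 2. A Groebner basis of the Jacobian ideal J(f) in C{s,t} is {s^3 - 3*s^2 - 12*s*t - 12*t^2, s^2*t + s^2 + 4*s*t + 4*t^2, -s^2/4 + s*t^2 - s*t - t^2, t^3}; counting standard monomials gives mu = 6. Corank 2; j^3 = (s + 2*t)^3 is a perfect cube, so E-series; the 4-jet and mu = 6 give E_6.

Type E6, Milnor number mu = 6.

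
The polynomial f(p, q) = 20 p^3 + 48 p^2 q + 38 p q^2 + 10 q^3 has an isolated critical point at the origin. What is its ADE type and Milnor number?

Type D_{4}, Milnor number mu = 4.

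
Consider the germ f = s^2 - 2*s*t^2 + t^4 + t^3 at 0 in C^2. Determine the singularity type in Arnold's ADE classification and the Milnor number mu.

Type A2, Milnor number mu = 2.

The Hessian of f at 0 is [[2, 0], [0, 0]] with rank 1, so corank 1. A Groebner basis of the Jacobian ideal J(f) in C{s,t} is {t^2, s}; counting standard monomials gives mu = 2. Corank 1: A-series; mu = 2 gives A_2.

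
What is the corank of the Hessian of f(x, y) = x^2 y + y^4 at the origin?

2

The Hessian at 0 is [[0, 0], [0, 0]] of rank 0; hence corank 2.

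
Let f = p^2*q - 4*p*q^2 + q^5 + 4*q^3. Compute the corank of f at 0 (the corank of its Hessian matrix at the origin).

2

Hessian at 0 has rank 0.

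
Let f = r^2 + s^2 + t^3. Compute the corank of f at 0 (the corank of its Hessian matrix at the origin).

The Hessian at 0 is [[2, 0, 0], [0, 0, 0], [0, 0, 2]] of rank 2; hence corank 1.

1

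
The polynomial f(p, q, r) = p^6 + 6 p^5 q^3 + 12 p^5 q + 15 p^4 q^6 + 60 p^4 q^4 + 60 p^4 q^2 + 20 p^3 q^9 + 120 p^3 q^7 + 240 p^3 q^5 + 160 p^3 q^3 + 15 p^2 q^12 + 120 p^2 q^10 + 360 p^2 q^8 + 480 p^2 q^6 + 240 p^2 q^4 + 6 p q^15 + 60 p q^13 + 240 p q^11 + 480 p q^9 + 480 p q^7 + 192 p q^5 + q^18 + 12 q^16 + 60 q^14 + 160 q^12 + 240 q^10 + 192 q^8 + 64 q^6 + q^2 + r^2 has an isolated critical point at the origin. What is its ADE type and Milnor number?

The Hessian of f at 0 is [[0, 0, 0], [0, 2, 0], [0, 0, 2]] with rank 2, so corank 1. A Groebner basis of the Jacobian ideal J(f) in C{p,q,r} is {p^5, q, r}; counting standard monomials gives mu = 5. Corank 1: A-series; mu = 5 gives A_5.

Type A_5, Milnor number mu = 5.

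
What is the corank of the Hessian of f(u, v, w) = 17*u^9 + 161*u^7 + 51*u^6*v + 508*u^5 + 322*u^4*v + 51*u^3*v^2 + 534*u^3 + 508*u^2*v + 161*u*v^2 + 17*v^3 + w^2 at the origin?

2

Hessian at 0 has rank 1.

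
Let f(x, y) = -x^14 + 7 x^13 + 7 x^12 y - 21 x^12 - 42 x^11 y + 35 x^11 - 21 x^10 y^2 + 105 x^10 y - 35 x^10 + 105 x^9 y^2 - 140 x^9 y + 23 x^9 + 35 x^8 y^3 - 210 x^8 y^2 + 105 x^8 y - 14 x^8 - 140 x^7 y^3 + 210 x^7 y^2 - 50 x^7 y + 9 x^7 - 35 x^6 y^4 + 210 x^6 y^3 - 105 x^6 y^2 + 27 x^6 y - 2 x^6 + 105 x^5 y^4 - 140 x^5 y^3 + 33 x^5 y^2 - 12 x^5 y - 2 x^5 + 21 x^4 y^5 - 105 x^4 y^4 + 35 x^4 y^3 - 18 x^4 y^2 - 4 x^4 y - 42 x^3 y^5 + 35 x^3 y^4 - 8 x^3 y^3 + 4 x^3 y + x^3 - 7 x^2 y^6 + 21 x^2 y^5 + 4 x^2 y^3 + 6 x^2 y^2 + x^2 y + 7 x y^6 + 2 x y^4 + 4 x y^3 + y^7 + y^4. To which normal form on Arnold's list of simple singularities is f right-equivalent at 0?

D_5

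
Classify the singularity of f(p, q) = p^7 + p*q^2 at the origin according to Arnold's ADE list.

D_{8}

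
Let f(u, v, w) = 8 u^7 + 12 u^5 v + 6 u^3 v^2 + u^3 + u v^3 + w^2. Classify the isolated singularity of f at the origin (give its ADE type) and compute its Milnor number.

Type E_{7}, Milnor number mu = 7.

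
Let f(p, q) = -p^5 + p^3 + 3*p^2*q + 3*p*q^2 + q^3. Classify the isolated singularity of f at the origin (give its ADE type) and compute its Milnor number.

The Hessian of f at 0 has rank 0. Corank 2; j^3 = (p + q)^3 is a perfect cube, so E-series; the 5-jet and mu = 8 give E_8.

Type E8, Milnor number mu = 8.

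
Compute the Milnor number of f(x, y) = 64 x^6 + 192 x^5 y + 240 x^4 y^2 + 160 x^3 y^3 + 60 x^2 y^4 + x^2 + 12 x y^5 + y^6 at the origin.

The Hessian of f at 0 has rank 1. Corank 1: A-series; mu = 5 gives A_5.

5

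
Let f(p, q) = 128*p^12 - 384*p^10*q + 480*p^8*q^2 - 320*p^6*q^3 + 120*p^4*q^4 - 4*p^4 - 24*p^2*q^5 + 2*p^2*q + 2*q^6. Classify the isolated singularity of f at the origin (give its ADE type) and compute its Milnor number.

The Hessian of f at 0 is [[0, 0], [0, 0]] with rank 0, so corank 2. A Groebner basis of the Jacobian ideal J(f) in C{p,q} is {p^2/6 + q^5, p^3, p*q}; counting standard monomials gives mu = 7. Corank 2; j^3 = 2*p^2*q has shape L^2 M (L != M), so D-series; mu = 7 gives D_7.

Type D7, Milnor number mu = 7.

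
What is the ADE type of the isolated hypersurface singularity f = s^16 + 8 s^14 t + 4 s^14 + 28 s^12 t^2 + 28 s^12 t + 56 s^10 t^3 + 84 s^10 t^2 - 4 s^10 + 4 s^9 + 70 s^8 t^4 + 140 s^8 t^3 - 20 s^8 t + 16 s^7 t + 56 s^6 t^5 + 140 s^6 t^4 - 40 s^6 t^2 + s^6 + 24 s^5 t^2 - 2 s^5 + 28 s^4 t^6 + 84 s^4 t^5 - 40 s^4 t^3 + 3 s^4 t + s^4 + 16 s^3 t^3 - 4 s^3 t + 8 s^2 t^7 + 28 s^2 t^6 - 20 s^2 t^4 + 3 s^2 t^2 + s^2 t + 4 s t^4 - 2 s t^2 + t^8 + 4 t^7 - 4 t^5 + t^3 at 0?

The Hessian of f at 0 is [[0, 0], [0, 0]] with rank 0, so corank 2. A Groebner basis of the Jacobian ideal J(f) in C{s,t} is {s^2*t^2 - 203*s^2*t/134 + 44*s^2/67 + 92*s*t^2/67 - 163*s*t/134 + 3*t^3/67 + 75*t^2/134, -193*s^2*t/268 + 46*s^2/67 + s*t^3 - 33*s*t^2/134 - 353*s*t/268 + 61*t^3/67 + 169*t^2/268, 50*s^2*t/67 + 11*s^2/67 - 178*s*t^2/67 - 12*s*t/67 + t^4 + 118*t^3/67 + t^2/67, s^3 - 156*s^2*t/67 - 37*s^2/67 + 148*s*t^2/67 + 83*s*t/67 - 68*t^3/67 - 46*t^2/67}; counting standard monomials gives mu = 9. Corank 2; j^3 = t*(s - t)^2 has shape L^2 M (L != M), so D-series; mu = 9 gives D_9.

D9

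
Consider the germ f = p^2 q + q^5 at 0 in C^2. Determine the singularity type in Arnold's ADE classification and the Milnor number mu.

Type D6, Milnor number mu = 6.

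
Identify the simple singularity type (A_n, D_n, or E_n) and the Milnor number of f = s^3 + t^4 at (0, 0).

Type E_6, Milnor number mu = 6.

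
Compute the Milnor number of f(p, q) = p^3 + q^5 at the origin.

8

The Hessian of f at 0 is [[0, 0], [0, 0]] with rank 0, so corank 2. A Groebner basis of the Jacobian ideal J(f) in C{p,q} is {q^4, p^2}; counting standard monomials gives mu = 8. Corank 2; j^3 = p^3 is a perfect cube, so E-series; the 5-jet and mu = 8 give E_8.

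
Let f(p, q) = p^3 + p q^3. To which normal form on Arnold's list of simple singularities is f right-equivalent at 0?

E7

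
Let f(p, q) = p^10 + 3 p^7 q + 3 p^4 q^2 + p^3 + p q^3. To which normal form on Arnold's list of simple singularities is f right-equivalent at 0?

E7

The Hessian of f at 0 has rank 0. Corank 2; j^3 = p^3 is a perfect cube, so E-series; the 4-jet and mu = 7 give E_7.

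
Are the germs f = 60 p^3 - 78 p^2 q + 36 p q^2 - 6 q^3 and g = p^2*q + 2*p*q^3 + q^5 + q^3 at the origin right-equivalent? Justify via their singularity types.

Yes.

The Hessian of f at 0 has rank 0. Corank 2; j^3 = 6*(2*p - q)*(5*p^2 - 4*p*q + q^2) splits into three distinct lines over C (the quadratic factor has nonzero discriminant), so D_4. The Hessian of g at 0 has rank 0. Corank 2; j^3 = q*(p^2 + q^2) splits into three distinct lines over C (the quadratic factor has nonzero discriminant), so D_4. Both have type D_4, hence right-equivalent.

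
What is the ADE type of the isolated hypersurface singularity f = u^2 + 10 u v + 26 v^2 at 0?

A_1

The Hessian of f at 0 has rank 2. Corank 0: nondegenerate Morse point, so A_1.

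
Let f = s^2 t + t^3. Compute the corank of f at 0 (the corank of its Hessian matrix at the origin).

The Hessian at 0 is [[0, 0], [0, 0]] of rank 0; hence corank 2.

2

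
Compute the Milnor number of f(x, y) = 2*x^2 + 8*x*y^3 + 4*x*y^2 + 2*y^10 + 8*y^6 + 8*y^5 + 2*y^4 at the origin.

9

The Hessian of f at 0 is [[4, 0], [0, 0]] with rank 1, so corank 1. A Groebner basis of the Jacobian ideal J(f) in C{x,y} is {x^4 + x^3/12 + x^2*y/8 - 5*x^2/48 - 7*x*y^2/48 + x*y/48 - x/96 - y^2/96, x^3*y - x^3/2 - x^2*y/2 + 3*x^2/8 + x*y^2/2 - x*y/16 + x/32 + y^2/32, x^3/3 + x^2*y^2 - x^2*y/2 + x^2/3 + 5*x*y^2/12 - x*y/24 + x/48 + y^2/48, x/2 + y^3 + y^2/2}; counting standard monomials gives mu = 9. Corank 1: A-series; mu = 9 gives A_9.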